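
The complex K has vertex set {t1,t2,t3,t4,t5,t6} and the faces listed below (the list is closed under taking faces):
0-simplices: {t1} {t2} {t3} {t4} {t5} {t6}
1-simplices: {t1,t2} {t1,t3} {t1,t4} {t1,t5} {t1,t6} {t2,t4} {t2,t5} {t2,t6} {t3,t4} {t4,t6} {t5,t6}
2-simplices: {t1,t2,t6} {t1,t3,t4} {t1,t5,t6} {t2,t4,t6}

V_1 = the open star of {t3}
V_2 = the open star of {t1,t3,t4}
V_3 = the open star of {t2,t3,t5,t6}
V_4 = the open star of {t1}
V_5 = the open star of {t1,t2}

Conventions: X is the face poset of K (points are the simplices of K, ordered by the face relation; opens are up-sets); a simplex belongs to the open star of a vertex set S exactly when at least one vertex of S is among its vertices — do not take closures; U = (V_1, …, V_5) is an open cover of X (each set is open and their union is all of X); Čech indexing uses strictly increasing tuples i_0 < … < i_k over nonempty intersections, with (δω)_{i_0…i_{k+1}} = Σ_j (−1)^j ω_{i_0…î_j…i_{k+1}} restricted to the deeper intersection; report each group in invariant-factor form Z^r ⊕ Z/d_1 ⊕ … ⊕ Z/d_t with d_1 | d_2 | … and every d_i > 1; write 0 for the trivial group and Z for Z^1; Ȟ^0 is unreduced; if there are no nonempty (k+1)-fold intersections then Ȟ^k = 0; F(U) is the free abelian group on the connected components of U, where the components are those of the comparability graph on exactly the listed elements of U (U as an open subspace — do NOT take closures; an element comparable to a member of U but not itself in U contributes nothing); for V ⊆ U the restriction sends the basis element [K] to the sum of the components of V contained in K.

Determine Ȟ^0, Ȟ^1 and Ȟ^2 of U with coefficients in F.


nonempty intersections:
  V1={{t3},{t1,t3},{t3,t4},{t1,t3,t4}} V2={{t1},{t3},{t4},{t1,t2},{t1,t3},{t1,t4},{t1,t5},{t1,t6},{t2,t4},{t3,t4},{t4,t6},{t1,t2,t6},{t1,t3,t4},{t1,t5,t6},{t2,t4,t6}} V3={{t2},{t3},{t5},{t6},{t1,t2},{t1,t3},{t1,t5},{t1,t6},{t2,t4},{t2,t5},{t2,t6},{t3,t4},{t4,t6},{t5,t6},{t1,t2,t6},{t1,t3,t4},{t1,t5,t6},{t2,t4,t6}} V4={{t1},{t1,t2},{t1,t3},{t1,t4},{t1,t5},{t1,t6},{t1,t2,t6},{t1,t3,t4},{t1,t5,t6}} V5={{t1},{t2},{t1,t2},{t1,t3},{t1,t4},{t1,t5},{t1,t6},{t2,t4},{t2,t5},{t2,t6},{t1,t2,t6},{t1,t3,t4},{t1,t5,t6},{t2,t4,t6}}
  V12={{t3},{t1,t3},{t3,t4},{t1,t3,t4}} V13={{t3},{t1,t3},{t3,t4},{t1,t3,t4}} V14={{t1,t3},{t1,t3,t4}} V15={{t1,t3},{t1,t3,t4}} V23={{t3},{t1,t2},{t1,t3},{t1,t5},{t1,t6},{t2,t4},{t3,t4},{t4,t6},{t1,t2,t6},{t1,t3,t4},{t1,t5,t6},{t2,t4,t6}} V24={{t1},{t1,t2},{t1,t3},{t1,t4},{t1,t5},{t1,t6},{t1,t2,t6},{t1,t3,t4},{t1,t5,t6}} V25={{t1},{t1,t2},{t1,t3},{t1,t4},{t1,t5},{t1,t6},{t2,t4},{t1,t2,t6},{t1,t3,t4},{t1,t5,t6},{t2,t4,t6}} V34={{t1,t2},{t1,t3},{t1,t5},{t1,t6},{t1,t2,t6},{t1,t3,t4},{t1,t5,t6}} V35={{t2},{t1,t2},{t1,t3},{t1,t5},{t1,t6},{t2,t4},{t2,t5},{t2,t6},{t1,t2,t6},{t1,t3,t4},{t1,t5,t6},{t2,t4,t6}} V45={{t1},{t1,t2},{t1,t3},{t1,t4},{t1,t5},{t1,t6},{t1,t2,t6},{t1,t3,t4},{t1,t5,t6}}
  V123={{t3},{t1,t3},{t3,t4},{t1,t3,t4}} V124={{t1,t3},{t1,t3,t4}} V125={{t1,t3},{t1,t3,t4}} V134={{t1,t3},{t1,t3,t4}} V135={{t1,t3},{t1,t3,t4}} V145={{t1,t3},{t1,t3,t4}} V234={{t1,t2},{t1,t3},{t1,t5},{t1,t6},{t1,t2,t6},{t1,t3,t4},{t1,t5,t6}} V235={{t1,t2},{t1,t3},{t1,t5},{t1,t6},{t2,t4},{t1,t2,t6},{t1,t3,t4},{t1,t5,t6},{t2,t4,t6}} V245={{t1},{t1,t2},{t1,t3},{t1,t4},{t1,t5},{t1,t6},{t1,t2,t6},{t1,t3,t4},{t1,t5,t6}} V345={{t1,t2},{t1,t3},{t1,t5},{t1,t6},{t1,t2,t6},{t1,t3,t4},{t1,t5,t6}}
  V1234={{t1,t3},{t1,t3,t4}} V1235={{t1,t3},{t1,t3,t4}} V1245={{t1,t3},{t1,t3,t4}} V1345={{t1,t3},{t1,t3,t4}} V2345={{t1,t2},{t1,t3},{t1,t5},{t1,t6},{t1,t2,t6},{t1,t3,t4},{t1,t5,t6}}
  V12345={{t1,t3},{t1,t3,t4}}
components per intersection:
  V1: {{t3},{t1,t3},{t3,t4},{t1,t3,t4}}
  V2: {{t1},{t3},{t4},{t1,t2},{t1,t3},{t1,t4},{t1,t5},{t1,t6},{t2,t4},{t3,t4},{t4,t6},{t1,t2,t6},{t1,t3,t4},{t1,t5,t6},{t2,t4,t6}}
  V3: {{t2},{t5},{t6},{t1,t2},{t1,t5},{t1,t6},{t2,t4},{t2,t5},{t2,t6},{t4,t6},{t5,t6},{t1,t2,t6},{t1,t5,t6},{t2,t4,t6}} {{t3},{t1,t3},{t3,t4},{t1,t3,t4}}
  V4: {{t1},{t1,t2},{t1,t3},{t1,t4},{t1,t5},{t1,t6},{t1,t2,t6},{t1,t3,t4},{t1,t5,t6}}
  V5: {{t1},{t2},{t1,t2},{t1,t3},{t1,t4},{t1,t5},{t1,t6},{t2,t4},{t2,t5},{t2,t6},{t1,t2,t6},{t1,t3,t4},{t1,t5,t6},{t2,t4,t6}}
  V12: {{t3},{t1,t3},{t3,t4},{t1,t3,t4}}
  V13: {{t3},{t1,t3},{t3,t4},{t1,t3,t4}}
  V14: {{t1,t3},{t1,t3,t4}}
  V15: {{t1,t3},{t1,t3,t4}}
  V23: {{t3},{t1,t3},{t3,t4},{t1,t3,t4}} {{t1,t2},{t1,t5},{t1,t6},{t1,t2,t6},{t1,t5,t6}} {{t2,t4},{t4,t6},{t2,t4,t6}}
  V24: {{t1},{t1,t2},{t1,t3},{t1,t4},{t1,t5},{t1,t6},{t1,t2,t6},{t1,t3,t4},{t1,t5,t6}}
  V25: {{t1},{t1,t2},{t1,t3},{t1,t4},{t1,t5},{t1,t6},{t1,t2,t6},{t1,t3,t4},{t1,t5,t6}} {{t2,t4},{t2,t4,t6}}
  V34: {{t1,t2},{t1,t5},{t1,t6},{t1,t2,t6},{t1,t5,t6}} {{t1,t3},{t1,t3,t4}}
  V35: {{t2},{t1,t2},{t1,t5},{t1,t6},{t2,t4},{t2,t5},{t2,t6},{t1,t2,t6},{t1,t5,t6},{t2,t4,t6}} {{t1,t3},{t1,t3,t4}}
  V45: {{t1},{t1,t2},{t1,t3},{t1,t4},{t1,t5},{t1,t6},{t1,t2,t6},{t1,t3,t4},{t1,t5,t6}}
  V123: {{t3},{t1,t3},{t3,t4},{t1,t3,t4}}
  V124: {{t1,t3},{t1,t3,t4}}
  V125: {{t1,t3},{t1,t3,t4}}
  V134: {{t1,t3},{t1,t3,t4}}
  V135: {{t1,t3},{t1,t3,t4}}
  V145: {{t1,t3},{t1,t3,t4}}
  V234: {{t1,t2},{t1,t5},{t1,t6},{t1,t2,t6},{t1,t5,t6}} {{t1,t3},{t1,t3,t4}}
  V235: {{t1,t2},{t1,t5},{t1,t6},{t1,t2,t6},{t1,t5,t6}} {{t1,t3},{t1,t3,t4}} {{t2,t4},{t2,t4,t6}}
  V245: {{t1},{t1,t2},{t1,t3},{t1,t4},{t1,t5},{t1,t6},{t1,t2,t6},{t1,t3,t4},{t1,t5,t6}}
  V345: {{t1,t2},{t1,t5},{t1,t6},{t1,t2,t6},{t1,t5,t6}} {{t1,t3},{t1,t3,t4}}
  V1234: {{t1,t3},{t1,t3,t4}}
  V1235: {{t1,t3},{t1,t3,t4}}
  V1245: {{t1,t3},{t1,t3,t4}}
  V1345: {{t1,t3},{t1,t3,t4}}
  V2345: {{t1,t2},{t1,t5},{t1,t6},{t1,t2,t6},{t1,t5,t6}} {{t1,t3},{t1,t3,t4}}
  V12345: {{t1,t3},{t1,t3,t4}}
C dims 6,15,14,6; δ0: rk 5, SNF 1^5; δ1: rk 9, SNF 1^9; δ2: rk 5, SNF 1^5
Ȟ^0: (6−5)−0=1 ⇒ Z
Ȟ^1: (15−9)−5=1 ⇒ Z
Ȟ^2: (14−5)−9=0 ⇒ 0

Ȟ^0(U;F) ≅ Z, Ȟ^1(U;F) ≅ Z and Ȟ^2(U;F) ≅ 0


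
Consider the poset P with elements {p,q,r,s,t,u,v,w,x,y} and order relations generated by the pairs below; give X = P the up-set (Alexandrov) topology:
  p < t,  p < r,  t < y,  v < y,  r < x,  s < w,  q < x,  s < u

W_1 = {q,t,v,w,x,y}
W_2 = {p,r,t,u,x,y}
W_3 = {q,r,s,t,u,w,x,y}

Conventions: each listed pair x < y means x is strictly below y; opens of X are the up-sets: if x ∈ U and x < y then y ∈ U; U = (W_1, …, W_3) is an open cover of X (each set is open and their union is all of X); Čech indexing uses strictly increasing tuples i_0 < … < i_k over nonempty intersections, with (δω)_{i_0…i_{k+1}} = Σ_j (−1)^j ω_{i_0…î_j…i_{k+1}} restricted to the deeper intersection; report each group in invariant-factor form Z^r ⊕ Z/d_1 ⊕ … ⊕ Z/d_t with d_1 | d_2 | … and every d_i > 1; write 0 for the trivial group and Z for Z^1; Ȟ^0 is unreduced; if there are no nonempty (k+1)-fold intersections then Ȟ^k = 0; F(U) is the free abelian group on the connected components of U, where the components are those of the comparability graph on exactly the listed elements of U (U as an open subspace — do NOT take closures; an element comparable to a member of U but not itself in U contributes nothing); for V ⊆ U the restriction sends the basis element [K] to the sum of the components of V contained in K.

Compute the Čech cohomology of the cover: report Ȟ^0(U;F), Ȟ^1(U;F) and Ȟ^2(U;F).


Ȟ^0(U;F) ≅ Z^2; Ȟ^1(U;F) ≅ 0; Ȟ^2(U;F) ≅ 0

nonempty intersections:
  W12={t,x,y} W13={q,t,w,x,y} W23={r,t,u,x,y}
  W123={t,x,y}
components per intersection:
  W1: {q,x} {t,v,y} {w}
  W2: {p,r,t,x,y} {u}
  W3: {q,r,x} {s,u,w} {t,y}
  W12: {t,y} {x}
  W13: {q,x} {t,y} {w}
  W23: {r,x} {t,y} {u}
  W123: {t,y} {x}
C dims 8,8,2; δ0: rk 6, SNF 1^6; δ1: rk 2, SNF 1^2
Ȟ^0: (8−6)−0=2 ⇒ Z^2
Ȟ^1: (8−2)−6=0 ⇒ 0
Ȟ^2: (2−0)−2=0 ⇒ 0


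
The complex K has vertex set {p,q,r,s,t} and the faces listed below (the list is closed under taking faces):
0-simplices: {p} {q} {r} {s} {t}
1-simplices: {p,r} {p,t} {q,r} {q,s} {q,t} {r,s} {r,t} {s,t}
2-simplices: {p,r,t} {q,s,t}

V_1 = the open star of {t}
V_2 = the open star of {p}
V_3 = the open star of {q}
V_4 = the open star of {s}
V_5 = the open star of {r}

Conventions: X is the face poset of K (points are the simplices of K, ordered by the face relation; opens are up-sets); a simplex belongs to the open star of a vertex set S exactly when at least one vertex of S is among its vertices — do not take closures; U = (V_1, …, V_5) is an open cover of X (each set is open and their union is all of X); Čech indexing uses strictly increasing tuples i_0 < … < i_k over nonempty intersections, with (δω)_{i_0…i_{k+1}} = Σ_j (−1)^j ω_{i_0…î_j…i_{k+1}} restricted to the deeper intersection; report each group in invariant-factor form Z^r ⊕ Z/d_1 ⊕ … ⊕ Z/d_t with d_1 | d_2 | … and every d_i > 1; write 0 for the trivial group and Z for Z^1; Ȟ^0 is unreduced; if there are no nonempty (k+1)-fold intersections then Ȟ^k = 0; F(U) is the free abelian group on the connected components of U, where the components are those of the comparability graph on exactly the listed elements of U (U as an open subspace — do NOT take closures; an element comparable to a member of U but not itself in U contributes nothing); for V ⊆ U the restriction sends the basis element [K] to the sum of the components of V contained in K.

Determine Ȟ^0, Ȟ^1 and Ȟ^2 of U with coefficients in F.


Ȟ^0 = Z, Ȟ^1 = Z^2, Ȟ^2 = 0

nerve of the cover:
  V1={{t},{p,t},{q,t},{r,t},{s,t},{p,r,t},{q,s,t}} V2={{p},{p,r},{p,t},{p,r,t}} V3={{q},{q,r},{q,s},{q,t},{q,s,t}} V4={{s},{q,s},{r,s},{s,t},{q,s,t}} V5={{r},{p,r},{q,r},{r,s},{r,t},{p,r,t}}
  V12={{p,t},{p,r,t}} V13={{q,t},{q,s,t}} V14={{s,t},{q,s,t}} V15={{r,t},{p,r,t}} V25={{p,r},{p,r,t}} V34={{q,s},{q,s,t}} V35={{q,r}} V45={{r,s}}
  V125={{p,r,t}} V134={{q,s,t}}
components per intersection:
  V1: {{t},{p,t},{q,t},{r,t},{s,t},{p,r,t},{q,s,t}}
  V2: {{p},{p,r},{p,t},{p,r,t}}
  V3: {{q},{q,r},{q,s},{q,t},{q,s,t}}
  V4: {{s},{q,s},{r,s},{s,t},{q,s,t}}
  V5: {{r},{p,r},{q,r},{r,s},{r,t},{p,r,t}}
  V12: {{p,t},{p,r,t}}
  V13: {{q,t},{q,s,t}}
  V14: {{s,t},{q,s,t}}
  V15: {{r,t},{p,r,t}}
  V25: {{p,r},{p,r,t}}
  V34: {{q,s},{q,s,t}}
  V35: {{q,r}}
  V45: {{r,s}}
  V125: {{p,r,t}}
  V134: {{q,s,t}}
C dims 5,8,2; δ0: rk 4, SNF 1^4; δ1: rk 2, SNF 1^2
Ȟ^0 = (5 − 4) − 0 = 1, so Ȟ^0 ≅ Z
Ȟ^1 = (8 − 2) − 4 = 2, so Ȟ^1 ≅ Z^2
Ȟ^2 = (2 − 0) − 2 = 0, so Ȟ^2 ≅ 0


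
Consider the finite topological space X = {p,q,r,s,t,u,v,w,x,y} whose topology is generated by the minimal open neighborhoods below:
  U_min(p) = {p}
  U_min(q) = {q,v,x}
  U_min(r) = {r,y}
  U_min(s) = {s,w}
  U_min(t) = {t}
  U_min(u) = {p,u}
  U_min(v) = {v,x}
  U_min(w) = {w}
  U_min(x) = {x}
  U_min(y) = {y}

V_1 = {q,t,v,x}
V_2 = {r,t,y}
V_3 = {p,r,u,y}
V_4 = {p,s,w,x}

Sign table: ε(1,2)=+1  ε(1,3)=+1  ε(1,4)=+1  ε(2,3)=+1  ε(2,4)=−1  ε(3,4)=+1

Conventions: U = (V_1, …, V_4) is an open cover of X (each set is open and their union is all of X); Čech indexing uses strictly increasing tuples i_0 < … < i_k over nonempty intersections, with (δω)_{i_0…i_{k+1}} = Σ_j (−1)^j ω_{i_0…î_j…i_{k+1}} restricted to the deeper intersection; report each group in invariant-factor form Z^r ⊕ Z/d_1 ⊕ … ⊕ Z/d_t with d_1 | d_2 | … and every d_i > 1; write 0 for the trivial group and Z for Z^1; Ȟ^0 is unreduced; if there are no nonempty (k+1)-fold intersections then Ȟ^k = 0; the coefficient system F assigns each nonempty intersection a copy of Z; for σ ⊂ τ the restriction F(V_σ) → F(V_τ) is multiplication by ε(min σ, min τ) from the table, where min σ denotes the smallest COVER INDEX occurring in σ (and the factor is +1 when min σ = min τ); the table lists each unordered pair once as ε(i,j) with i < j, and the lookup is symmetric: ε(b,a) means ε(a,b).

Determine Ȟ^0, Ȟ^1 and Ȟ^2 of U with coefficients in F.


nonempty intersections:
  V12={t} V14={x} V23={r,y} V34={p}
C dims 4,4; δ0: rk 3, SNF 1^3
Ȟ^0: (4−3)−0=1 ⇒ Z
Ȟ^1: (4−0)−3=1 ⇒ Z
Ȟ^2: (0−0)−0=0 ⇒ 0

Ȟ^0 ≅ Z,  Ȟ^1 ≅ Z,  Ȟ^2 ≅ 0


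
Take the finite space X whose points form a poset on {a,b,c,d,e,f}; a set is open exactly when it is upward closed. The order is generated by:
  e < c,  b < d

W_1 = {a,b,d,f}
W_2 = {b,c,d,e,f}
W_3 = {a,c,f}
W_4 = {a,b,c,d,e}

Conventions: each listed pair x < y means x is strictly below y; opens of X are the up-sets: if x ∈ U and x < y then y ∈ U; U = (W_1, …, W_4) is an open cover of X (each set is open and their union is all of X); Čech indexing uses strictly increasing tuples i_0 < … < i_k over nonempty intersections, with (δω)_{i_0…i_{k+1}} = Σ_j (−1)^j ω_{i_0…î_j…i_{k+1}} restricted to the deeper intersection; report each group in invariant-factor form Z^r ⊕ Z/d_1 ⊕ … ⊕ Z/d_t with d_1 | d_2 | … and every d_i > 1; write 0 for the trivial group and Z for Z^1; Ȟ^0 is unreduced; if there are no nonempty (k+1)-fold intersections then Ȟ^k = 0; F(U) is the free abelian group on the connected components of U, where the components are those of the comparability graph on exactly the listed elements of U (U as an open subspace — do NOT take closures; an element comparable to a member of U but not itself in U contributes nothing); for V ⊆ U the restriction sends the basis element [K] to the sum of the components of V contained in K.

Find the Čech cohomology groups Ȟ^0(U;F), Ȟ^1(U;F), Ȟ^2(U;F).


nerve simplices:
  W12={b,d,f} W13={a,f} W14={a,b,d} W23={c,f} W24={b,c,d,e} W34={a,c}
  W123={f} W124={b,d} W134={a} W234={c}
components per intersection:
  W1: {a} {b,d} {f}
  W2: {b,d} {c,e} {f}
  W3: {a} {c} {f}
  W4: {a} {b,d} {c,e}
  W12: {b,d} {f}
  W13: {a} {f}
  W14: {a} {b,d}
  W23: {c} {f}
  W24: {b,d} {c,e}
  W34: {a} {c}
  W123: {f}
  W124: {b,d}
  W134: {a}
  W234: {c}
C dims 12,12,4; δ0: rk 8, SNF 1^8; δ1: rk 4, SNF 1^4
degree 0: 12−8−0 = 4 → Ȟ^0 ≅ Z^4
degree 1: 12−4−8 = 0 → Ȟ^1 ≅ 0
degree 2: 4−0−4 = 0 → Ȟ^2 ≅ 0

Ȟ^0 ≅ Z^4,  Ȟ^1 ≅ 0,  Ȟ^2 ≅ 0


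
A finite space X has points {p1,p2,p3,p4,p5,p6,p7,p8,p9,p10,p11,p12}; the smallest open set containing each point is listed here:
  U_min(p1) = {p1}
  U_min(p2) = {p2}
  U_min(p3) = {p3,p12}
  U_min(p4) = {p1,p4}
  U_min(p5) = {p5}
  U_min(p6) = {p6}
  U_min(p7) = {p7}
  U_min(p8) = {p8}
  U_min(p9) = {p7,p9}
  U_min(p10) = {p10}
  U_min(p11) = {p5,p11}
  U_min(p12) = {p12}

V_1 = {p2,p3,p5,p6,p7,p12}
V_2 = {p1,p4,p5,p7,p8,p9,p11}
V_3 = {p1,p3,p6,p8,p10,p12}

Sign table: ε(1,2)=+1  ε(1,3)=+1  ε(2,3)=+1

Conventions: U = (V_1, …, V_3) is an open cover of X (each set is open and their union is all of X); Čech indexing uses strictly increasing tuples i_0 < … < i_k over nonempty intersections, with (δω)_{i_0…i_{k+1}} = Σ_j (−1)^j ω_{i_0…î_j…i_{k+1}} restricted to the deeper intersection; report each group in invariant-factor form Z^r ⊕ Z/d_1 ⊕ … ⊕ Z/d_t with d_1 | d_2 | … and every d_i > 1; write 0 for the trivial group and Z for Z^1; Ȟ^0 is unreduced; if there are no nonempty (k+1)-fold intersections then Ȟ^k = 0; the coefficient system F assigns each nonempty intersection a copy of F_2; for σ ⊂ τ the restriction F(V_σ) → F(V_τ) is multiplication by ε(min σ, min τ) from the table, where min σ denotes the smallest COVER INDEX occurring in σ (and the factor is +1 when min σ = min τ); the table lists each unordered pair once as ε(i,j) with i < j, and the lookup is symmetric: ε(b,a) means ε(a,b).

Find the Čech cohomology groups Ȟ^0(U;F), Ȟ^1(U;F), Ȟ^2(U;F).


nonempty intersections:
  V12={p5,p7} V13={p3,p6,p12} V23={p1,p8}
C dims 3,3; δ0: rk_F2 2
Ȟ^0: (3−2)−0=1 ⇒ Z/2
Ȟ^1: (3−0)−2=1 ⇒ Z/2
Ȟ^2: (0−0)−0=0 ⇒ 0

Ȟ^0 ≅ Z/2,  Ȟ^1 ≅ Z/2,  Ȟ^2 ≅ 0


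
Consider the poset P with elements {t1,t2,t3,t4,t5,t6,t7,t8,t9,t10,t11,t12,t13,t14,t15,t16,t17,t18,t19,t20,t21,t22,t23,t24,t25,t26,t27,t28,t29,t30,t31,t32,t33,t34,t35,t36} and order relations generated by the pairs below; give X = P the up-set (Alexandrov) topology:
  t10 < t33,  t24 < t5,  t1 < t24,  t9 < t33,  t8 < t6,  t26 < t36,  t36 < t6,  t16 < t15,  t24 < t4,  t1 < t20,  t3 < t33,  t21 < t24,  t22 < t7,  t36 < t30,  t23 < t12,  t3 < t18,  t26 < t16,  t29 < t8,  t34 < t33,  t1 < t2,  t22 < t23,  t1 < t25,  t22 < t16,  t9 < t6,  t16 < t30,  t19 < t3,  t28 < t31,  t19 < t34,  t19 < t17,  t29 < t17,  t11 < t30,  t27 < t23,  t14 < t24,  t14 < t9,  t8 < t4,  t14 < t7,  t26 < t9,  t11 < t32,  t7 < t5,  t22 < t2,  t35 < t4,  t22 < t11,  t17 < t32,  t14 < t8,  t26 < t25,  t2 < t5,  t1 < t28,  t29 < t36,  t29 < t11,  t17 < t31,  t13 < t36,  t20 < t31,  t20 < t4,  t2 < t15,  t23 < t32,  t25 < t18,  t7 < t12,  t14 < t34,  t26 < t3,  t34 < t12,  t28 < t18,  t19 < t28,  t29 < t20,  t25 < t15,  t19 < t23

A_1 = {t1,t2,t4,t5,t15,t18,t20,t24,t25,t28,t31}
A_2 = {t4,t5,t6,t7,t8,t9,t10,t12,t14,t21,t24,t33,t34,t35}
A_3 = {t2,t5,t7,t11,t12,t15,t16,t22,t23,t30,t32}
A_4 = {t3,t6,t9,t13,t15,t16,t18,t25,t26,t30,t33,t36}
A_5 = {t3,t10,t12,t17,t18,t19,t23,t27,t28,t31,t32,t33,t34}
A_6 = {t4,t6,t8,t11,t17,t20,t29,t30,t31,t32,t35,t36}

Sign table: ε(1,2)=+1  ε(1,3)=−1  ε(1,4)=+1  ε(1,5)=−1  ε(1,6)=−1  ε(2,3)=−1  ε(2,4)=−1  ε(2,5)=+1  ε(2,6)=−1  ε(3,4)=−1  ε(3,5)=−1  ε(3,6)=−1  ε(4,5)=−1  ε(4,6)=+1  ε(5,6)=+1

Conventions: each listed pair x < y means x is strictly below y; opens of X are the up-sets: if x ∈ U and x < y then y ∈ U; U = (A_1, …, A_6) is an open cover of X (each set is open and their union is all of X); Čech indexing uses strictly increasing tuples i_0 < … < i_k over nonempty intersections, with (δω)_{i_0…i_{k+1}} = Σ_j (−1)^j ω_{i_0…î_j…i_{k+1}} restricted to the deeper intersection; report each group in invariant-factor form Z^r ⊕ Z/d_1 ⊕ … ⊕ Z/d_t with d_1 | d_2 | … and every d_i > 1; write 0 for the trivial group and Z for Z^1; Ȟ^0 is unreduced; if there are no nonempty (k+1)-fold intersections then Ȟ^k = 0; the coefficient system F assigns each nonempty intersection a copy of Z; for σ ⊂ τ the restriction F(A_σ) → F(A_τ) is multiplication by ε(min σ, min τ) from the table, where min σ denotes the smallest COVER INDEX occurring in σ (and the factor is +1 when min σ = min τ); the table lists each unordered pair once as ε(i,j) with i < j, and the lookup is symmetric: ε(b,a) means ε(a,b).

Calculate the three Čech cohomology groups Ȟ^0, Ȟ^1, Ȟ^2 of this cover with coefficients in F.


nerve of the cover:
  A12={t4,t5,t24} A13={t2,t5,t15} A14={t15,t18,t25} A15={t18,t28,t31} A16={t4,t20,t31} A23={t5,t7,t12} A24={t6,t9,t33} A25={t10,t12,t33,t34} A26={t4,t6,t8,t35} A34={t15,t16,t30} A35={t12,t23,t32} A36={t11,t30,t32} A45={t3,t18,t33} A46={t6,t30,t36} A56={t17,t31,t32}
  A123={t5} A126={t4} A134={t15} A145={t18} A156={t31} A235={t12} A245={t33} A246={t6} A346={t30} A356={t32}
C dims 6,15,10; δ0: rk 6, SNF 1^5·2; δ1: rk 9, SNF 1^9
Ȟ^0 = (6 − 6) − 0 = 0, so Ȟ^0 ≅ 0
Ȟ^1 = (15 − 9) − 6 = 0 plus torsion [2], so Ȟ^1 ≅ Z/2
Ȟ^2 = (10 − 0) − 9 = 1, so Ȟ^2 ≅ Z

Ȟ^0(U;F) ≅ 0, Ȟ^1(U;F) ≅ Z/2 and Ȟ^2(U;F) ≅ Z


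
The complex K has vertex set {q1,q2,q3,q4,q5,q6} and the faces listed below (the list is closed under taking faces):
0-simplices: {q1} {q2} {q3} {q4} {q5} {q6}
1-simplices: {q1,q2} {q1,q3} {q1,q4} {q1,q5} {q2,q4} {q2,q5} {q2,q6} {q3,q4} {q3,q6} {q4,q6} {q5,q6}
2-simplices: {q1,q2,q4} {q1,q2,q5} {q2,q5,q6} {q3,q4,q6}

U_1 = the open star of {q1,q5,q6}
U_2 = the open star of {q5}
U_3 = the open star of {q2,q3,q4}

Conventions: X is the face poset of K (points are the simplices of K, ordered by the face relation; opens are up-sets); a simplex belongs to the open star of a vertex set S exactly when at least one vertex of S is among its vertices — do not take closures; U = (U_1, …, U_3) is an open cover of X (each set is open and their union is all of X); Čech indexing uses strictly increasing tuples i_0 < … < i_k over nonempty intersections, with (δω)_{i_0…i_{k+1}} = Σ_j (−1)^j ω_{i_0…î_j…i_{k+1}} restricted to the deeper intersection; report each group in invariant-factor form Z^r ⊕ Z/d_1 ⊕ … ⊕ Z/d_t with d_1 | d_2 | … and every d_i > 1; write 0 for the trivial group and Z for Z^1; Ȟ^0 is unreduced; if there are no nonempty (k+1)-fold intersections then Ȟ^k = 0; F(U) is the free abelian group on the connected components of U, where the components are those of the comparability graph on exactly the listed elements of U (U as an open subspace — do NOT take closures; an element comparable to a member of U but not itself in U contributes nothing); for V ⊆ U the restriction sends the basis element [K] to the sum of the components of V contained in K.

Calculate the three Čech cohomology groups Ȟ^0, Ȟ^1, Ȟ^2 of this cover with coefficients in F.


nonempty intersections:
  U1={{q1},{q5},{q6},{q1,q2},{q1,q3},{q1,q4},{q1,q5},{q2,q5},{q2,q6},{q3,q6},{q4,q6},{q5,q6},{q1,q2,q4},{q1,q2,q5},{q2,q5,q6},{q3,q4,q6}} U2={{q5},{q1,q5},{q2,q5},{q5,q6},{q1,q2,q5},{q2,q5,q6}} U3={{q2},{q3},{q4},{q1,q2},{q1,q3},{q1,q4},{q2,q4},{q2,q5},{q2,q6},{q3,q4},{q3,q6},{q4,q6},{q1,q2,q4},{q1,q2,q5},{q2,q5,q6},{q3,q4,q6}}
  U12={{q5},{q1,q5},{q2,q5},{q5,q6},{q1,q2,q5},{q2,q5,q6}} U13={{q1,q2},{q1,q3},{q1,q4},{q2,q5},{q2,q6},{q3,q6},{q4,q6},{q1,q2,q4},{q1,q2,q5},{q2,q5,q6},{q3,q4,q6}} U23={{q2,q5},{q1,q2,q5},{q2,q5,q6}}
  U123={{q2,q5},{q1,q2,q5},{q2,q5,q6}}
components per intersection:
  U1: {{q1},{q5},{q6},{q1,q2},{q1,q3},{q1,q4},{q1,q5},{q2,q5},{q2,q6},{q3,q6},{q4,q6},{q5,q6},{q1,q2,q4},{q1,q2,q5},{q2,q5,q6},{q3,q4,q6}}
  U2: {{q5},{q1,q5},{q2,q5},{q5,q6},{q1,q2,q5},{q2,q5,q6}}
  U3: {{q2},{q3},{q4},{q1,q2},{q1,q3},{q1,q4},{q2,q4},{q2,q5},{q2,q6},{q3,q4},{q3,q6},{q4,q6},{q1,q2,q4},{q1,q2,q5},{q2,q5,q6},{q3,q4,q6}}
  U12: {{q5},{q1,q5},{q2,q5},{q5,q6},{q1,q2,q5},{q2,q5,q6}}
  U13: {{q1,q2},{q1,q4},{q2,q5},{q2,q6},{q1,q2,q4},{q1,q2,q5},{q2,q5,q6}} {{q1,q3}} {{q3,q6},{q4,q6},{q3,q4,q6}}
  U23: {{q2,q5},{q1,q2,q5},{q2,q5,q6}}
  U123: {{q2,q5},{q1,q2,q5},{q2,q5,q6}}
C dims 3,5,1; δ0: rk 2, SNF 1^2; δ1: rk 1, SNF 1^1
Ȟ^0: (3−2)−0=1 ⇒ Z
Ȟ^1: (5−1)−2=2 ⇒ Z^2
Ȟ^2: (1−0)−1=0 ⇒ 0

Ȟ^0(U;F) ≅ Z,  Ȟ^1(U;F) ≅ Z^2,  Ȟ^2(U;F) ≅ 0


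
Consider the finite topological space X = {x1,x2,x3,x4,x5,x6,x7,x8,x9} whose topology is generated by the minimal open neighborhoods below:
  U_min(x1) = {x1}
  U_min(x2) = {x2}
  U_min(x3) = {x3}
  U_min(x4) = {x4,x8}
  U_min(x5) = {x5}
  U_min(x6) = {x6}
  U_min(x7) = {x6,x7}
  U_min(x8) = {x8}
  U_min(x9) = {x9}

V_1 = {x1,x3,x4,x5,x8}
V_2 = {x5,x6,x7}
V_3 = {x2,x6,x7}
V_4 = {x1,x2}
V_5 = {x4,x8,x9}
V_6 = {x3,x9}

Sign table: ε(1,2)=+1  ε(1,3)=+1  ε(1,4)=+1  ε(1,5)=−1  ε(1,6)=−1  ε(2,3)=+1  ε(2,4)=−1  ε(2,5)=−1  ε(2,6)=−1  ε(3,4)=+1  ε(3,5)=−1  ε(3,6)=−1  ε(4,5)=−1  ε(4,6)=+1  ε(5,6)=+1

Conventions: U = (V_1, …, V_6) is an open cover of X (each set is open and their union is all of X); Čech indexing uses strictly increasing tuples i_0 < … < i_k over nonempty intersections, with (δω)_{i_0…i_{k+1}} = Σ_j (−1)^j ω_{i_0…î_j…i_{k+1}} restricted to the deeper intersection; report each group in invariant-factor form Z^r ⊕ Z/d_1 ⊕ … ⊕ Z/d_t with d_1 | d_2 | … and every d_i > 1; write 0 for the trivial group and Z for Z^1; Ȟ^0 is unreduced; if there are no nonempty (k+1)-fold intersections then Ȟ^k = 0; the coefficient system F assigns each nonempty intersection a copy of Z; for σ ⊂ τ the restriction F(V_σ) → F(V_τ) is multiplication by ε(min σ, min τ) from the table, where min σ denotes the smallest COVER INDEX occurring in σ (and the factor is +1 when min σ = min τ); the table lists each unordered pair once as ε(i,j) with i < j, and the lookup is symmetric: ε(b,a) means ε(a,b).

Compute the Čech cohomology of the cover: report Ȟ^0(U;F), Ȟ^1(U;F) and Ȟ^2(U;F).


nerve simplices:
  V12={x5} V14={x1} V15={x4,x8} V16={x3} V23={x6,x7} V34={x2} V56={x9}
C dims 6,7; δ0: rk 5, SNF 1^5
degree 0: 6−5−0 = 1 → Ȟ^0 ≅ Z
degree 1: 7−0−5 = 2 → Ȟ^1 ≅ Z^2
degree 2: 0−0−0 = 0 → Ȟ^2 ≅ 0

Ȟ^0 ≅ Z; Ȟ^1 ≅ Z^2; Ȟ^2 ≅ 0


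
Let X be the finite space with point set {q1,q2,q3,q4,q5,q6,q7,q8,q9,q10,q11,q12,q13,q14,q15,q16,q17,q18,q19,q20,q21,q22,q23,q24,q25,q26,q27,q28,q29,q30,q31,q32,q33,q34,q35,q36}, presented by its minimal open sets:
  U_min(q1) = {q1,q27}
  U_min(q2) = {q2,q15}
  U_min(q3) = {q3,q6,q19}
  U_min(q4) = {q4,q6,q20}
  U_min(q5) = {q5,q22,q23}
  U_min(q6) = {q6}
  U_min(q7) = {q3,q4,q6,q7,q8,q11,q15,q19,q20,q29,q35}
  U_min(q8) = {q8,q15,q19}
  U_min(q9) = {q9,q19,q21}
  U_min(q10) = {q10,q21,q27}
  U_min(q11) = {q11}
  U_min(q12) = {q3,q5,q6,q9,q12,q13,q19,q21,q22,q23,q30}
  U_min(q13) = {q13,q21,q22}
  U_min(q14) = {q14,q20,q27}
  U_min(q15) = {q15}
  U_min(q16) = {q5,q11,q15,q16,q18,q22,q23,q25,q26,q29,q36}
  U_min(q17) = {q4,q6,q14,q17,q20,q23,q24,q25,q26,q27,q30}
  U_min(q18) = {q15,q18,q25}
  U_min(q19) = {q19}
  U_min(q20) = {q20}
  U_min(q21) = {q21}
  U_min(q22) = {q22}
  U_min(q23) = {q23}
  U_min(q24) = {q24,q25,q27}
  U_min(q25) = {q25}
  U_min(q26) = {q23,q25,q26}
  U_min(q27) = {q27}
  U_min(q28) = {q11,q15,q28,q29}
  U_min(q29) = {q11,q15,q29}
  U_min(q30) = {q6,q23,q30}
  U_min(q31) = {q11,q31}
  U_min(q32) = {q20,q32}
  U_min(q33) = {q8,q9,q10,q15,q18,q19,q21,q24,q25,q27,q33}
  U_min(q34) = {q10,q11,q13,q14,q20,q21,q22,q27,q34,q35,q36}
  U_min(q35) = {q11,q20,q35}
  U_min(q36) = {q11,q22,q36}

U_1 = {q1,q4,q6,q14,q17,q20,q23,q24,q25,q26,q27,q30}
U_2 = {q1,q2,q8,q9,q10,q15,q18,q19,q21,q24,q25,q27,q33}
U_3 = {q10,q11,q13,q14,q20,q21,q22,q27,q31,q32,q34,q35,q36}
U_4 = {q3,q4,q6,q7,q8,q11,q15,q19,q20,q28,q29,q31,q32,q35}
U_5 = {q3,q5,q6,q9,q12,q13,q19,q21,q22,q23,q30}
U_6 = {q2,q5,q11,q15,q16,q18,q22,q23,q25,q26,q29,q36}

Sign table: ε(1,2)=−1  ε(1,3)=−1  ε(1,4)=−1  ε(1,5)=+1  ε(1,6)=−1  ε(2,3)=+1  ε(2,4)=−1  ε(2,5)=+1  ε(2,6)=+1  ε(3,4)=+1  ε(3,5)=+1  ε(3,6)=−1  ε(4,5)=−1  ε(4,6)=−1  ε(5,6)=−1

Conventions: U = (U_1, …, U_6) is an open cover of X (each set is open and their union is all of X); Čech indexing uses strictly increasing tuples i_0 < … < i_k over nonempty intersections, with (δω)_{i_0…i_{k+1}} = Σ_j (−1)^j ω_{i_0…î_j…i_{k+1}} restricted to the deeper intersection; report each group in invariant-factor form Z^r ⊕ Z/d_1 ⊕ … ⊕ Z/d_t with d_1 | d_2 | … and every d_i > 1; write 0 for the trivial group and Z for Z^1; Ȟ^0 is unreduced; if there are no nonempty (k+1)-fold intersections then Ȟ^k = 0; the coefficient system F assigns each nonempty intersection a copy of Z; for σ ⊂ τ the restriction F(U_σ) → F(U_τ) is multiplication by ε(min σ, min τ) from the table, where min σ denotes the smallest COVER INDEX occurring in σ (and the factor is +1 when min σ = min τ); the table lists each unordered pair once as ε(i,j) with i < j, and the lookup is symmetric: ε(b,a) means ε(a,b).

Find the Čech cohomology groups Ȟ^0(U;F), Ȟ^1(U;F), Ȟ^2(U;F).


Ȟ^0(U;F) ≅ 0, Ȟ^1(U;F) ≅ Z/2 and Ȟ^2(U;F) ≅ Z

cover nerve:
  U12={q1,q24,q25,q27} U13={q14,q20,q27} U14={q4,q6,q20} U15={q6,q23,q30} U16={q23,q25,q26} U23={q10,q21,q27} U24={q8,q15,q19} U25={q9,q19,q21} U26={q2,q15,q18,q25} U34={q11,q20,q31,q32,q35} U35={q13,q21,q22} U36={q11,q22,q36} U45={q3,q6,q19} U46={q11,q15,q29} U56={q5,q22,q23}
  U123={q27} U126={q25} U134={q20} U145={q6} U156={q23} U235={q21} U245={q19} U246={q15} U346={q11} U356={q22}
C dims 6,15,10; δ0: rk 6, SNF 1^5·2; δ1: rk 9, SNF 1^9
Ȟ^0: (6−6)−0=0 ⇒ 0
Ȟ^1: (15−9)−6=0 plus torsion [2] ⇒ Z/2
Ȟ^2: (10−0)−9=1 ⇒ Z


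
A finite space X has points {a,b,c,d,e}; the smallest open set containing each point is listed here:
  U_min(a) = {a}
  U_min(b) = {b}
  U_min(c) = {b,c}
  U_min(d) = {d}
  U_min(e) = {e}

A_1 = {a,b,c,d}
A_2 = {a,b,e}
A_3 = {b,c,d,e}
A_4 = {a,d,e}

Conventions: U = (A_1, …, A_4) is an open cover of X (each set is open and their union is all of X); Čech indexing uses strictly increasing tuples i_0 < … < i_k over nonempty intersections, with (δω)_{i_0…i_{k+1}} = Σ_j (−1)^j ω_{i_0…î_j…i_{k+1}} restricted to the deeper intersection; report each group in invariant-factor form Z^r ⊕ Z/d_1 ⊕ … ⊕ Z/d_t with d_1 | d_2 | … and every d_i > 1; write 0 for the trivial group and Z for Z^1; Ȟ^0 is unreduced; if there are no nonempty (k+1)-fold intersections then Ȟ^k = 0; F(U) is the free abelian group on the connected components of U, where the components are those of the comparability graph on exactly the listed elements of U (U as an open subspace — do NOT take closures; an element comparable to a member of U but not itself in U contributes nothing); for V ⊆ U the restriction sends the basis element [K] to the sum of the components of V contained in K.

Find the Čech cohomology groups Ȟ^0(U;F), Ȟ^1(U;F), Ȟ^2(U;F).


nerve simplices:
  A12={a,b} A13={b,c,d} A14={a,d} A23={b,e} A24={a,e} A34={d,e}
  A123={b} A124={a} A134={d} A234={e}
components per intersection:
  A1: {a} {b,c} {d}
  A2: {a} {b} {e}
  A3: {b,c} {d} {e}
  A4: {a} {d} {e}
  A12: {a} {b}
  A13: {b,c} {d}
  A14: {a} {d}
  A23: {b} {e}
  A24: {a} {e}
  A34: {d} {e}
  A123: {b}
  A124: {a}
  A134: {d}
  A234: {e}
C dims 12,12,4; δ0: rk 8, SNF 1^8; δ1: rk 4, SNF 1^4
degree 0: 12−8−0 = 4 → Ȟ^0 ≅ Z^4
degree 1: 12−4−8 = 0 → Ȟ^1 ≅ 0
degree 2: 4−0−4 = 0 → Ȟ^2 ≅ 0

Ȟ^0 ≅ Z^4, Ȟ^1 ≅ 0, Ȟ^2 ≅ 0


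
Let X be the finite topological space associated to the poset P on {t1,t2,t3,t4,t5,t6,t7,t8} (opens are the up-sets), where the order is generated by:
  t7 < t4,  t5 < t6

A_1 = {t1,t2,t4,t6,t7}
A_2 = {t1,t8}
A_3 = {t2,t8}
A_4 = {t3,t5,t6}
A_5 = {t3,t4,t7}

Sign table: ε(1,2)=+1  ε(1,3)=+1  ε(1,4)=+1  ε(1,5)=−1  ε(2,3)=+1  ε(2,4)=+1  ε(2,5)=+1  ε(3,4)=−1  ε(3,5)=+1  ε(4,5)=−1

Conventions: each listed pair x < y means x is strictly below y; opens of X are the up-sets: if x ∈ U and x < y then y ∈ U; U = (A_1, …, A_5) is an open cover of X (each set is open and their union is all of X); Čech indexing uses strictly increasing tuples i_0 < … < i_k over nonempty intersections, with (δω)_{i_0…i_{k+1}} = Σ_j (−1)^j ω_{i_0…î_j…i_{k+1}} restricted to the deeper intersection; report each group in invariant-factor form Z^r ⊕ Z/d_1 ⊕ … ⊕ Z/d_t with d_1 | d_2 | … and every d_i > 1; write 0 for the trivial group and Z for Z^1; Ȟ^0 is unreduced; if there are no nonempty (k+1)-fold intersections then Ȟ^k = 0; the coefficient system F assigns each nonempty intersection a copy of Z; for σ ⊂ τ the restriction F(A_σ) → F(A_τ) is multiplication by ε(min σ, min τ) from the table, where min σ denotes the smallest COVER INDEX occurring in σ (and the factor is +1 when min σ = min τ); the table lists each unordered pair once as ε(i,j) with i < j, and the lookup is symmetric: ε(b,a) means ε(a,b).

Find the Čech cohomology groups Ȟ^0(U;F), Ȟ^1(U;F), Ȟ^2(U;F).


Ȟ^0 ≅ Z; Ȟ^1 ≅ Z^2; Ȟ^2 ≅ 0

nonempty overlaps:
  A12={t1} A13={t2} A14={t6} A15={t4,t7} A23={t8} A45={t3}
C dims 5,6; δ0: rk 4, SNF 1^4
degree 0: 5−4−0 = 1 → Ȟ^0 ≅ Z
degree 1: 6−0−4 = 2 → Ȟ^1 ≅ Z^2
degree 2: 0−0−0 = 0 → Ȟ^2 ≅ 0


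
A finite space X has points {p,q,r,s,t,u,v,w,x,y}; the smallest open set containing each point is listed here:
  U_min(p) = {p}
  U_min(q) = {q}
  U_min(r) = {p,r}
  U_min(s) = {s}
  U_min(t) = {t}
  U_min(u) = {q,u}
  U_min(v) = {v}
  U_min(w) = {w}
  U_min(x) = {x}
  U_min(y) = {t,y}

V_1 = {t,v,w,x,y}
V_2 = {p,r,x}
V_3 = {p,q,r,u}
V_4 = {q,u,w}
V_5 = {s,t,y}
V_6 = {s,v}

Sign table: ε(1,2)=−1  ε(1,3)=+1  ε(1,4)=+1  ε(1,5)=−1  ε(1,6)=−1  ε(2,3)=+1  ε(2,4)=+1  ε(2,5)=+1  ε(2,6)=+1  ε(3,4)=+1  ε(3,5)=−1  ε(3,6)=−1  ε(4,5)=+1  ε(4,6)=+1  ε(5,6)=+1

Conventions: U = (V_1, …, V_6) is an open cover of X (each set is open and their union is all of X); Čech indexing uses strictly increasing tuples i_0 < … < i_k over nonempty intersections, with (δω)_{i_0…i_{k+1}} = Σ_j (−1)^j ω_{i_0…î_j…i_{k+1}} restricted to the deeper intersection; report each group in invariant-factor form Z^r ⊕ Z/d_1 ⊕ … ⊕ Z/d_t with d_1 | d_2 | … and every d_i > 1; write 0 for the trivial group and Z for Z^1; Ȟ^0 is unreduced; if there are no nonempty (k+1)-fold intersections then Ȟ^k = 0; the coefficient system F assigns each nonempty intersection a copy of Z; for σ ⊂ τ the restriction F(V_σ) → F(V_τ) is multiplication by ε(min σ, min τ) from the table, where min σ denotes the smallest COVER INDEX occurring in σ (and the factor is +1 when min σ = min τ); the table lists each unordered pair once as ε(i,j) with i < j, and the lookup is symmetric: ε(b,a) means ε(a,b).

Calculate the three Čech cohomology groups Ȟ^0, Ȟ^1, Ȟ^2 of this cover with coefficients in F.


cover nerve:
  V12={x} V14={w} V15={t,y} V16={v} V23={p,r} V34={q,u} V56={s}
C dims 6,7; δ0: rk 6, SNF 1^5·2
Ȟ^0: (6−6)−0=0 ⇒ 0
Ȟ^1: (7−0)−6=1 plus torsion [2] ⇒ Z ⊕ Z/2
Ȟ^2: (0−0)−0=0 ⇒ 0

Ȟ^0(U;F) ≅ 0,  Ȟ^1(U;F) ≅ Z ⊕ Z/2,  Ȟ^2(U;F) ≅ 0


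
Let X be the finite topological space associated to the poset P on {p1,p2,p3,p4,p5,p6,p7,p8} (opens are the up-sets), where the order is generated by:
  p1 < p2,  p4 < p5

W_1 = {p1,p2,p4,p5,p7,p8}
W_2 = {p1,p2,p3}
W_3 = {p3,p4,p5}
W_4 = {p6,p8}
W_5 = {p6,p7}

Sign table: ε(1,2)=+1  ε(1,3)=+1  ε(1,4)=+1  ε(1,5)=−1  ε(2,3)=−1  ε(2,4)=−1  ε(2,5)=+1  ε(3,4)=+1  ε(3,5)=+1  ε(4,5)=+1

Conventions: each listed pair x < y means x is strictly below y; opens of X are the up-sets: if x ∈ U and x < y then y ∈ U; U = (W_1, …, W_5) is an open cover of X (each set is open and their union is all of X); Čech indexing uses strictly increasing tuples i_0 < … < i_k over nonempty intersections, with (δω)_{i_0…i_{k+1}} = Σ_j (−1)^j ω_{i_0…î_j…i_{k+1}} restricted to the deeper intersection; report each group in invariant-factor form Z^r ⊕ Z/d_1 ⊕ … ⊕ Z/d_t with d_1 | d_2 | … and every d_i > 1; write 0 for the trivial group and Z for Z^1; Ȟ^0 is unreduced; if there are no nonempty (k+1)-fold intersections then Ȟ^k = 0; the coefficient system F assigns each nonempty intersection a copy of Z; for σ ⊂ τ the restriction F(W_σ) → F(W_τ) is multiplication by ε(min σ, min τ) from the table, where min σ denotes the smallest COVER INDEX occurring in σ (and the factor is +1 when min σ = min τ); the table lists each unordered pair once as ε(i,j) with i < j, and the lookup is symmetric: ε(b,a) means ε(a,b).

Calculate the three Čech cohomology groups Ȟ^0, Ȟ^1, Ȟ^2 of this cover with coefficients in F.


Ȟ^0 = 0,  Ȟ^1 = Z ⊕ Z/2,  Ȟ^2 = 0

nonempty intersections:
  W12={p1,p2} W13={p4,p5} W14={p8} W15={p7} W23={p3} W45={p6}
C dims 5,6; δ0: rk 5, SNF 1^4·2
Ȟ^0: (5−5)−0=0 ⇒ 0
Ȟ^1: (6−0)−5=1 plus torsion [2] ⇒ Z ⊕ Z/2
Ȟ^2: (0−0)−0=0 ⇒ 0


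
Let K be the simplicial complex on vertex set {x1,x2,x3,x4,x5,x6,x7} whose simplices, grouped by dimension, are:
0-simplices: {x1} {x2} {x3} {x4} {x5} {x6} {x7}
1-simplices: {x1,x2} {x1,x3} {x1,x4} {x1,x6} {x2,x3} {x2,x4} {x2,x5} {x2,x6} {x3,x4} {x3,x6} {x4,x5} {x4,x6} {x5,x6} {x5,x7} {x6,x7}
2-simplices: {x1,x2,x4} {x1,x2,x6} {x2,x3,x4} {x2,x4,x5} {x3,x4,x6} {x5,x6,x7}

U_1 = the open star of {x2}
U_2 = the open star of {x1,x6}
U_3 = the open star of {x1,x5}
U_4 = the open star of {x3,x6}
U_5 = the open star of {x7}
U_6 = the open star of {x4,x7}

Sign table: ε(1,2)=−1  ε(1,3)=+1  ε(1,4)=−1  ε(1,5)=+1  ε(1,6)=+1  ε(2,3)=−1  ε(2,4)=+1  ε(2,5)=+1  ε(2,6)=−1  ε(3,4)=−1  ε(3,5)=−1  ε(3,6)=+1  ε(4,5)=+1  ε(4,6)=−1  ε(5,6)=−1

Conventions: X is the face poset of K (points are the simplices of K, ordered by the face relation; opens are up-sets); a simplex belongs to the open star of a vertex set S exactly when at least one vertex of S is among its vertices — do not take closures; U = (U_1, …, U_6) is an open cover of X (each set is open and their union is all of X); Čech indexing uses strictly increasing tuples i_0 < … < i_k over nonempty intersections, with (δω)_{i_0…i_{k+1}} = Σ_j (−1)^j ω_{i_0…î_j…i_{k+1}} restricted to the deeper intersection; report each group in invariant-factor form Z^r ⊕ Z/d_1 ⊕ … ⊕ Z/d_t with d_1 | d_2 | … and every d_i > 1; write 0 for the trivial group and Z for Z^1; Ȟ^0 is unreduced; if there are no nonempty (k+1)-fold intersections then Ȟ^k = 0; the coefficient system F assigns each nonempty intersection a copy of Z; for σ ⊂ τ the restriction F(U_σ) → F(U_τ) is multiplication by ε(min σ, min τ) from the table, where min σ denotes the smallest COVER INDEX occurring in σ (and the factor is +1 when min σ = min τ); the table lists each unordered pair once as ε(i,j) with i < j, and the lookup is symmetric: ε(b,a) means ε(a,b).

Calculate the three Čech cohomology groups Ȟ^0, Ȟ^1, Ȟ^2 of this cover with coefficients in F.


Ȟ^0(U;F) ≅ Z,  Ȟ^1(U;F) ≅ 0,  Ȟ^2(U;F) ≅ Z

cover nerve:
  U1={{x2},{x1,x2},{x2,x3},{x2,x4},{x2,x5},{x2,x6},{x1,x2,x4},{x1,x2,x6},{x2,x3,x4},{x2,x4,x5}} U2={{x1},{x6},{x1,x2},{x1,x3},{x1,x4},{x1,x6},{x2,x6},{x3,x6},{x4,x6},{x5,x6},{x6,x7},{x1,x2,x4},{x1,x2,x6},{x3,x4,x6},{x5,x6,x7}} U3={{x1},{x5},{x1,x2},{x1,x3},{x1,x4},{x1,x6},{x2,x5},{x4,x5},{x5,x6},{x5,x7},{x1,x2,x4},{x1,x2,x6},{x2,x4,x5},{x5,x6,x7}} U4={{x3},{x6},{x1,x3},{x1,x6},{x2,x3},{x2,x6},{x3,x4},{x3,x6},{x4,x6},{x5,x6},{x6,x7},{x1,x2,x6},{x2,x3,x4},{x3,x4,x6},{x5,x6,x7}} U5={{x7},{x5,x7},{x6,x7},{x5,x6,x7}} U6={{x4},{x7},{x1,x4},{x2,x4},{x3,x4},{x4,x5},{x4,x6},{x5,x7},{x6,x7},{x1,x2,x4},{x2,x3,x4},{x2,x4,x5},{x3,x4,x6},{x5,x6,x7}}
  U12={{x1,x2},{x2,x6},{x1,x2,x4},{x1,x2,x6}} U13={{x1,x2},{x2,x5},{x1,x2,x4},{x1,x2,x6},{x2,x4,x5}} U14={{x2,x3},{x2,x6},{x1,x2,x6},{x2,x3,x4}} U16={{x2,x4},{x1,x2,x4},{x2,x3,x4},{x2,x4,x5}} U23={{x1},{x1,x2},{x1,x3},{x1,x4},{x1,x6},{x5,x6},{x1,x2,x4},{x1,x2,x6},{x5,x6,x7}} U24={{x6},{x1,x3},{x1,x6},{x2,x6},{x3,x6},{x4,x6},{x5,x6},{x6,x7},{x1,x2,x6},{x3,x4,x6},{x5,x6,x7}} U25={{x6,x7},{x5,x6,x7}} U26={{x1,x4},{x4,x6},{x6,x7},{x1,x2,x4},{x3,x4,x6},{x5,x6,x7}} U34={{x1,x3},{x1,x6},{x5,x6},{x1,x2,x6},{x5,x6,x7}} U35={{x5,x7},{x5,x6,x7}} U36={{x1,x4},{x4,x5},{x5,x7},{x1,x2,x4},{x2,x4,x5},{x5,x6,x7}} U45={{x6,x7},{x5,x6,x7}} U46={{x3,x4},{x4,x6},{x6,x7},{x2,x3,x4},{x3,x4,x6},{x5,x6,x7}} U56={{x7},{x5,x7},{x6,x7},{x5,x6,x7}}
  U123={{x1,x2},{x1,x2,x4},{x1,x2,x6}} U124={{x2,x6},{x1,x2,x6}} U126={{x1,x2,x4}} U134={{x1,x2,x6}} U136={{x1,x2,x4},{x2,x4,x5}} U146={{x2,x3,x4}} U234={{x1,x3},{x1,x6},{x5,x6},{x1,x2,x6},{x5,x6,x7}} U235={{x5,x6,x7}} U236={{x1,x4},{x1,x2,x4},{x5,x6,x7}} U245={{x6,x7},{x5,x6,x7}} U246={{x4,x6},{x6,x7},{x3,x4,x6},{x5,x6,x7}} U256={{x6,x7},{x5,x6,x7}} U345={{x5,x6,x7}} U346={{x5,x6,x7}} U356={{x5,x7},{x5,x6,x7}} U456={{x6,x7},{x5,x6,x7}}
  U1234={{x1,x2,x6}} U1236={{x1,x2,x4}} U2345={{x5,x6,x7}} U2346={{x5,x6,x7}} U2356={{x5,x6,x7}} U2456={{x6,x7},{x5,x6,x7}} U3456={{x5,x6,x7}}
  U23456={{x5,x6,x7}}
C dims 6,14,16,7; δ0: rk 5, SNF 1^5; δ1: rk 9, SNF 1^9; δ2: rk 6, SNF 1^6
Ȟ^0: (6−5)−0=1 ⇒ Z
Ȟ^1: (14−9)−5=0 ⇒ 0
Ȟ^2: (16−6)−9=1 ⇒ Z


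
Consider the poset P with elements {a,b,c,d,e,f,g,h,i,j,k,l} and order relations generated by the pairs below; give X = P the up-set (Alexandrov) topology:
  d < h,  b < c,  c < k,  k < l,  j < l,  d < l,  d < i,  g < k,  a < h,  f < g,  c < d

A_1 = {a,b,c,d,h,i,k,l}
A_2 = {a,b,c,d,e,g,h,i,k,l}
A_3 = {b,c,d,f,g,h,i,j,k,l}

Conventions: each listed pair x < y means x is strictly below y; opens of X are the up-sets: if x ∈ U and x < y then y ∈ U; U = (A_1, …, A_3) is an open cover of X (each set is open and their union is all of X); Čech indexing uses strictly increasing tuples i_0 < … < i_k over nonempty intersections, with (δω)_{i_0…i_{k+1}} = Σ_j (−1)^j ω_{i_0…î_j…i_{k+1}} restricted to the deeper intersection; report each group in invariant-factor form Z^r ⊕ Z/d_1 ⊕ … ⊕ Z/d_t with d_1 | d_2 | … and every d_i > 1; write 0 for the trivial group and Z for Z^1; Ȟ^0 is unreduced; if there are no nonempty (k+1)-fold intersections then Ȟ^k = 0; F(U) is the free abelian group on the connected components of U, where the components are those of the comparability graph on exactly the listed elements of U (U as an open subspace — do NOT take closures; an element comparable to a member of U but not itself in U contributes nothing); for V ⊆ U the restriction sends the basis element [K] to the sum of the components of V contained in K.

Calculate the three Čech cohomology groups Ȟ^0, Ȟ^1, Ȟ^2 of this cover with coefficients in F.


cover nerve:
  A12={a,b,c,d,h,i,k,l} A13={b,c,d,h,i,k,l} A23={b,c,d,g,h,i,k,l}
  A123={b,c,d,h,i,k,l}
components per intersection:
  A1: {a,b,c,d,h,i,k,l}
  A2: {a,b,c,d,g,h,i,k,l} {e}
  A3: {b,c,d,f,g,h,i,j,k,l}
  A12: {a,b,c,d,h,i,k,l}
  A13: {b,c,d,h,i,k,l}
  A23: {b,c,d,g,h,i,k,l}
  A123: {b,c,d,h,i,k,l}
C dims 4,3,1; δ0: rk 2, SNF 1^2; δ1: rk 1, SNF 1^1
Ȟ^0: (4−2)−0=2 ⇒ Z^2
Ȟ^1: (3−1)−2=0 ⇒ 0
Ȟ^2: (1−0)−1=0 ⇒ 0

Ȟ^0(U;F) ≅ Z^2; Ȟ^1(U;F) ≅ 0; Ȟ^2(U;F) ≅ 0
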